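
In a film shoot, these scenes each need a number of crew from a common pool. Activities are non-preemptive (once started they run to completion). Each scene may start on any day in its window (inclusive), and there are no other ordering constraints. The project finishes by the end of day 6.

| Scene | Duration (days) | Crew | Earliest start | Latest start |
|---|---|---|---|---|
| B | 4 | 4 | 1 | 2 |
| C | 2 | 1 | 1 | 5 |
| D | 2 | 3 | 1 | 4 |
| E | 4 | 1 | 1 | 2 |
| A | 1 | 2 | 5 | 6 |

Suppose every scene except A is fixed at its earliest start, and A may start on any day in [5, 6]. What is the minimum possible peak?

A@5: d1:9  d2:9  d3:5  d4:5  d5:2  d6:0 → peak 9
A@6: d1:9  d2:9  d3:5  d4:5  d5:0  d6:2 → peak 9
Best is A@5, peak 9.

9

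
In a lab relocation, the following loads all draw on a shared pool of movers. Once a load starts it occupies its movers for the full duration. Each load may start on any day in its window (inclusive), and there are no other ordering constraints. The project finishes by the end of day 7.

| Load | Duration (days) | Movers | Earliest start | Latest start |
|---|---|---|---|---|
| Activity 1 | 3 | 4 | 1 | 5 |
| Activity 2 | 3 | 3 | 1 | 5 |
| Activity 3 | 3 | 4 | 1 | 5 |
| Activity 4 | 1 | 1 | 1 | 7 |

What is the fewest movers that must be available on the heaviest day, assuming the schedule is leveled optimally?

7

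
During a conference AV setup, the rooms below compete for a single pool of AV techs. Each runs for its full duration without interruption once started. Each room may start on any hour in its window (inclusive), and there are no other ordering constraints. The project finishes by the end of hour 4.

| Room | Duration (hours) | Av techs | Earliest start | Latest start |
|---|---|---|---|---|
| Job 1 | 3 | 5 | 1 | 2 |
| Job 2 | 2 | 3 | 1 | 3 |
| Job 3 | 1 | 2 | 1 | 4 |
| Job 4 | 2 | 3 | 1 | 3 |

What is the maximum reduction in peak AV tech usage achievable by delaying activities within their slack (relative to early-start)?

5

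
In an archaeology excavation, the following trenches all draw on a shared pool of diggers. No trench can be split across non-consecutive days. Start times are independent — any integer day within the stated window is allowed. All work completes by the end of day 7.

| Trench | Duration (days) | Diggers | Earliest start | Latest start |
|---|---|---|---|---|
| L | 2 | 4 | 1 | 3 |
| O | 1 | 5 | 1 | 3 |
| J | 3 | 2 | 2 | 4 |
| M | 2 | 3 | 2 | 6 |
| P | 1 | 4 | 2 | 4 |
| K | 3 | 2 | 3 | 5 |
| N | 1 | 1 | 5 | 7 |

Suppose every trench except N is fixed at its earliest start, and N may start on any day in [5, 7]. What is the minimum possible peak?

13

N@5: d1:9  d2:13  d3:7  d4:4  d5:3  d6:0  d7:0 → peak 13
N@6: d1:9  d2:13  d3:7  d4:4  d5:2  d6:1  d7:0 → peak 13
N@7: d1:9  d2:13  d3:7  d4:4  d5:2  d6:0  d7:1 → peak 13
Best is N@5, peak 13.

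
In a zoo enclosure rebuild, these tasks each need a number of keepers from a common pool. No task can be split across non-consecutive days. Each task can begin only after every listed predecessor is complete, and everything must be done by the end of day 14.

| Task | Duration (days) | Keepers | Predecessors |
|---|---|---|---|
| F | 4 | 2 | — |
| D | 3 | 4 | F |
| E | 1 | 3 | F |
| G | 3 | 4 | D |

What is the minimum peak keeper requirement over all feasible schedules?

4

Early-start (F@1, D@5, E@5, G@8) gives peak 7: d1:2  d2:2  d3:2  d4:2  d5:7  d6:4  d7:4  d8:4  d9:4  d10:4  d11:0  d12:0  d13:0  d14:0.
Shift E→8, G→9.
Schedule F@1, D@5, E@8, G@9: d1:2  d2:2  d3:2  d4:2  d5:4  d6:4  d7:4  d8:3  d9:4  d10:4  d11:4  d12:0  d13:0  d14:0 — peak 4.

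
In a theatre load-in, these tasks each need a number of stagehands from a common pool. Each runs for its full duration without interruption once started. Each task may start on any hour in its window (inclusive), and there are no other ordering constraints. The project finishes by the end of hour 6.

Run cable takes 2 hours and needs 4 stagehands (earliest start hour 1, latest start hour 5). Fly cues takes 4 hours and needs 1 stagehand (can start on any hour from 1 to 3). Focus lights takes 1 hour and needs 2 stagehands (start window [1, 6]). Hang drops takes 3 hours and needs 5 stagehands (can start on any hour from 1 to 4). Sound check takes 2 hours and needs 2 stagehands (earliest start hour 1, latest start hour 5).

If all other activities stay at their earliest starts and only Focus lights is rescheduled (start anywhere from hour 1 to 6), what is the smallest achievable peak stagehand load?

12

Focus lights@1: h1:14  h2:12  h3:6  h4:1  h5:0  h6:0 → peak 14
Focus lights@2: h1:12  h2:14  h3:6  h4:1  h5:0  h6:0 → peak 14
Focus lights@3: h1:12  h2:12  h3:8  h4:1  h5:0  h6:0 → peak 12
Focus lights@4: h1:12  h2:12  h3:6  h4:3  h5:0  h6:0 → peak 12
Focus lights@5: h1:12  h2:12  h3:6  h4:1  h5:2  h6:0 → peak 12
Focus lights@6: h1:12  h2:12  h3:6  h4:1  h5:0  h6:2 → peak 12
Best is Focus lights@3, peak 12.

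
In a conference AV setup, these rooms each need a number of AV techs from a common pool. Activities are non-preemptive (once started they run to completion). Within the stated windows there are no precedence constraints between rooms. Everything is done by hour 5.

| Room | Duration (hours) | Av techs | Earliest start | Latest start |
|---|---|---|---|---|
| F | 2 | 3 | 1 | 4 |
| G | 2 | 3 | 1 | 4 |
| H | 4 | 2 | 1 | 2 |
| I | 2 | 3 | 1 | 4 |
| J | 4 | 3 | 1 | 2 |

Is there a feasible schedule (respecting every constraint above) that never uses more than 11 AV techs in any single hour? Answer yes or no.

Schedule F@1, G@1, H@1, I@3, J@1: h1:11  h2:11  h3:8  h4:8  h5:0 — peak 11 ≤ 11.

yes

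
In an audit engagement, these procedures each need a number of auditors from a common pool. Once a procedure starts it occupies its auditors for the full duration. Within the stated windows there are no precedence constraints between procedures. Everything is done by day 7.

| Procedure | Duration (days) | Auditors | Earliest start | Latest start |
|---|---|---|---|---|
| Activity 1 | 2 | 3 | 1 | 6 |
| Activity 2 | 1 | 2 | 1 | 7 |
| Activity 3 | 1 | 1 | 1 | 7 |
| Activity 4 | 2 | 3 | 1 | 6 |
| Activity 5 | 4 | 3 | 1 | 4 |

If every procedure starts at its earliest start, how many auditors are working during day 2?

At early start, day 2 has: Activity 1, Activity 4, Activity 5.
Demand: 3 + 3 + 3 = 9.

9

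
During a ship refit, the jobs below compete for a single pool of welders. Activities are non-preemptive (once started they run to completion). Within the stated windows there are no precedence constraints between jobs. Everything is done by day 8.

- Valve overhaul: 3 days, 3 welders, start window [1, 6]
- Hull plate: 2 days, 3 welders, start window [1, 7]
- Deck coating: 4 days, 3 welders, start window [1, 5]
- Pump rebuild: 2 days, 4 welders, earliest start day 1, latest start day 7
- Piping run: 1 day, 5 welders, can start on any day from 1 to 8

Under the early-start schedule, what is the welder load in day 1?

At early start, day 1 has: Valve overhaul, Hull plate, Deck coating, Pump rebuild, Piping run.
Demand: 3 + 3 + 3 + 4 + 5 = 18.

18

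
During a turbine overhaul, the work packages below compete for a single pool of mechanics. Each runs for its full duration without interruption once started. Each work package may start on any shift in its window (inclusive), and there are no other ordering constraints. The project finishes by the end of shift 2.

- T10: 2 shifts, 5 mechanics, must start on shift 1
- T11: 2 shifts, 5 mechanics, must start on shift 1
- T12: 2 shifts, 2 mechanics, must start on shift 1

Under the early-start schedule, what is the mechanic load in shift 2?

At early start, shift 2 has: T10, T11, T12.
Demand: 5 + 5 + 2 = 12.

12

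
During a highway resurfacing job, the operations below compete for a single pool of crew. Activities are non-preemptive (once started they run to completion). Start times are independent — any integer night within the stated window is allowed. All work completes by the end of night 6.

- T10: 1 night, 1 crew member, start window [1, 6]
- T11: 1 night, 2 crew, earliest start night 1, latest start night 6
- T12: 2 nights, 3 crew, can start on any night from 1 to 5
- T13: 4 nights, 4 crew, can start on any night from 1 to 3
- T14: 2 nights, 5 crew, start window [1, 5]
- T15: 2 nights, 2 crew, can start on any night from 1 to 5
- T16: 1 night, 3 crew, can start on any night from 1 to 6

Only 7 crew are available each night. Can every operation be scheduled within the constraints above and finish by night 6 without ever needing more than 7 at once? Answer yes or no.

Schedule T10@1, T11@1, T12@2, T13@1, T14@5, T15@5, T16@4: n1:7  n2:7  n3:7  n4:7  n5:7  n6:7 — peak 7 ≤ 7.

yes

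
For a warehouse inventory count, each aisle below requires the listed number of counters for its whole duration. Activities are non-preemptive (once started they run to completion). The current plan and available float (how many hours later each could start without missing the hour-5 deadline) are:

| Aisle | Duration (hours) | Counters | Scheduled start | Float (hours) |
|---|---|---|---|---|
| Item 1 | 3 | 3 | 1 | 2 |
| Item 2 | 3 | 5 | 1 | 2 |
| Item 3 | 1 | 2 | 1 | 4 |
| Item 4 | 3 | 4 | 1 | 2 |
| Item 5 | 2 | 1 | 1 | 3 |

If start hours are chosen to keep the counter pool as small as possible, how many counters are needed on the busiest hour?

12

Early-start (Item 1@1, Item 2@1, Item 3@1, Item 4@1, Item 5@1) gives peak 15: h1:15  h2:13  h3:12  h4:0  h5:0.
Shift Item 4→2, Item 5→4.
Schedule Item 1@1, Item 2@1, Item 3@1, Item 4@2, Item 5@4: h1:10  h2:12  h3:12  h4:5  h5:1 — peak 12.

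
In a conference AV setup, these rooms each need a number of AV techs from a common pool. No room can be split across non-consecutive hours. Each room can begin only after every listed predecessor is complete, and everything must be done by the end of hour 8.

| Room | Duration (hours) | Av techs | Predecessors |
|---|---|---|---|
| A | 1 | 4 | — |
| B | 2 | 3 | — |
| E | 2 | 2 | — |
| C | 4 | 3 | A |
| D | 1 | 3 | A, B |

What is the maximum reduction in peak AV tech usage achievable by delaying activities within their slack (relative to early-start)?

Early-start peak: h1:9  h2:8  h3:6  h4:3  h5:3  h6:0  h7:0  h8:0 ⇒ 9.
Leveled (A@1, B@2, E@2, C@4, D@8): h1:4  h2:5  h3:5  h4:3  h5:3  h6:3  h7:3  h8:3 ⇒ 5.
Reduction 9 − 5 = 4.

4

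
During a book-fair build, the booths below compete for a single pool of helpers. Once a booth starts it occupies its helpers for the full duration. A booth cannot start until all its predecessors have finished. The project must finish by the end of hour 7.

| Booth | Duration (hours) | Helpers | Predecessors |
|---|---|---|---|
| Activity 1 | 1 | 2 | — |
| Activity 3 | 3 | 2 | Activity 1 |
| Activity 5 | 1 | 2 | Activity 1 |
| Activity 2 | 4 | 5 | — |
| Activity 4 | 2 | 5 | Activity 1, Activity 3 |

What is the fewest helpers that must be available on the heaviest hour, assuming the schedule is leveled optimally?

Early-start (Activity 1@1, Activity 3@2, Activity 5@2, Activity 2@1, Activity 4@5) gives peak 9: h1:7  h2:9  h3:7  h4:7  h5:5  h6:5  h7:0.
Shift Activity 5→5.
Schedule Activity 1@1, Activity 3@2, Activity 5@5, Activity 2@1, Activity 4@5: h1:7  h2:7  h3:7  h4:7  h5:7  h6:5  h7:0 — peak 7.

7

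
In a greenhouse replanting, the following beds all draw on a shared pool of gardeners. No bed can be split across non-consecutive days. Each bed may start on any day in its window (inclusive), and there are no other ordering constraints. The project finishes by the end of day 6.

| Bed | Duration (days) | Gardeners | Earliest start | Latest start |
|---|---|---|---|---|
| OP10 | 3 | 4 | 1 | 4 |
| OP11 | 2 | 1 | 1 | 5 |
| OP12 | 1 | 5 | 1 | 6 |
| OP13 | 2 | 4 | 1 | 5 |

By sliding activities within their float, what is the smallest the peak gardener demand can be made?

5

Early-start (OP10@1, OP11@1, OP12@1, OP13@1) gives peak 14: d1:14  d2:9  d3:4  d4:0  d5:0  d6:0.
Shift OP12→4, OP13→5.
Schedule OP10@1, OP11@1, OP12@4, OP13@5: d1:5  d2:5  d3:4  d4:5  d5:4  d6:4 — peak 5.
Total gardener-days = 27 over 6 days ⇒ peak ≥ ⌈27/6⌉ = 5, so 5 is optimal.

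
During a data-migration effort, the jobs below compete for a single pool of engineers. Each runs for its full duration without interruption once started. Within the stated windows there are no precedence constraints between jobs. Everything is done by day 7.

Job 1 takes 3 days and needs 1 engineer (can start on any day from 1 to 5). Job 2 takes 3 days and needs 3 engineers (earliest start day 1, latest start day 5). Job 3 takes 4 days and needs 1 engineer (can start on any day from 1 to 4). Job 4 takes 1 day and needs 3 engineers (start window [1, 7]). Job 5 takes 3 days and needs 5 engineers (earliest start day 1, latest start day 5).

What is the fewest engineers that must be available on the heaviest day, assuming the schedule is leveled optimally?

5

Early-start (Job 1@1, Job 2@1, Job 3@1, Job 4@1, Job 5@1) gives peak 13: d1:13  d2:10  d3:10  d4:1  d5:0  d6:0  d7:0.
Shift Job 4→4, Job 5→5.
Schedule Job 1@1, Job 2@1, Job 3@1, Job 4@4, Job 5@5: d1:5  d2:5  d3:5  d4:4  d5:5  d6:5  d7:5 — peak 5.
Total engineer-days = 34 over 7 days ⇒ peak ≥ ⌈34/7⌉ = 5, so 5 is optimal.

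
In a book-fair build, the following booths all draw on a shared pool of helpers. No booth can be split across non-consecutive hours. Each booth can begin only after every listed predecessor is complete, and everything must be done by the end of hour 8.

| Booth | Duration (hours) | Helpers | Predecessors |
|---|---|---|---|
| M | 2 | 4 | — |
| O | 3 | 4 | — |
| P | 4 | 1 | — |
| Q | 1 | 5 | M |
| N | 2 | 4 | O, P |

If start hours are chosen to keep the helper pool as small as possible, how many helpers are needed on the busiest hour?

Early-start (M@1, O@1, P@1, Q@3, N@5) gives peak 10: h1:9  h2:9  h3:10  h4:1  h5:4  h6:4  h7:0  h8:0.
Shift O→3, Q→6, N→7.
Schedule M@1, O@3, P@1, Q@6, N@7: h1:5  h2:5  h3:5  h4:5  h5:4  h6:5  h7:4  h8:4 — peak 5.
Total helper-hours = 37 over 8 hours ⇒ peak ≥ ⌈37/8⌉ = 5, so 5 is optimal.

5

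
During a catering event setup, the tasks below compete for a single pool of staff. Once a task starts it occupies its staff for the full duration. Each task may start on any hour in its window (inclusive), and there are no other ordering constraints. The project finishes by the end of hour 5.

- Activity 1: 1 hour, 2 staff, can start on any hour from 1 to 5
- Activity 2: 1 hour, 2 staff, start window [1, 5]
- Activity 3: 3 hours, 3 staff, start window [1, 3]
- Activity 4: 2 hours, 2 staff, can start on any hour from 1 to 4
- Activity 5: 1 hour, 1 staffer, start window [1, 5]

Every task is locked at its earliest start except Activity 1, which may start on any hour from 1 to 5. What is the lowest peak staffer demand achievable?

Activity 1@1: h1:10  h2:5  h3:3  h4:0  h5:0 → peak 10
Activity 1@2: h1:8  h2:7  h3:3  h4:0  h5:0 → peak 8
Activity 1@3: h1:8  h2:5  h3:5  h4:0  h5:0 → peak 8
Activity 1@4: h1:8  h2:5  h3:3  h4:2  h5:0 → peak 8
Activity 1@5: h1:8  h2:5  h3:3  h4:0  h5:2 → peak 8
Best is Activity 1@2, peak 8.

8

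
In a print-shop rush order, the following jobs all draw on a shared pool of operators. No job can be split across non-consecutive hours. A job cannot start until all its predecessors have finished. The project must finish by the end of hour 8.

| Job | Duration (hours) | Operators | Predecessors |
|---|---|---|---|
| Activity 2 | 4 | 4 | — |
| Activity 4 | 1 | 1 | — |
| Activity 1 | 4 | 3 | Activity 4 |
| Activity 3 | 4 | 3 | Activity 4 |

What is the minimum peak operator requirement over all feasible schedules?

6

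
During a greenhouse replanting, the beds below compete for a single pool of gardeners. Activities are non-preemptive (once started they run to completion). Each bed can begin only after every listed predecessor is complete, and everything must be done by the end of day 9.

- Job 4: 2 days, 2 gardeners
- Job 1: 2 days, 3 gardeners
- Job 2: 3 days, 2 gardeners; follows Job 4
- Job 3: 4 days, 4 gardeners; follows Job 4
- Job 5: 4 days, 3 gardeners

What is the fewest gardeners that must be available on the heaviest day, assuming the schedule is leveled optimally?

6

Early-start (Job 4@1, Job 1@1, Job 2@3, Job 3@3, Job 5@1) gives peak 9: d1:8  d2:8  d3:9  d4:9  d5:6  d6:4  d7:0  d8:0  d9:0.
Shift Job 1→3, Job 2→5, Job 3→5.
Schedule Job 4@1, Job 1@3, Job 2@5, Job 3@5, Job 5@1: d1:5  d2:5  d3:6  d4:6  d5:6  d6:6  d7:6  d8:4  d9:0 — peak 6.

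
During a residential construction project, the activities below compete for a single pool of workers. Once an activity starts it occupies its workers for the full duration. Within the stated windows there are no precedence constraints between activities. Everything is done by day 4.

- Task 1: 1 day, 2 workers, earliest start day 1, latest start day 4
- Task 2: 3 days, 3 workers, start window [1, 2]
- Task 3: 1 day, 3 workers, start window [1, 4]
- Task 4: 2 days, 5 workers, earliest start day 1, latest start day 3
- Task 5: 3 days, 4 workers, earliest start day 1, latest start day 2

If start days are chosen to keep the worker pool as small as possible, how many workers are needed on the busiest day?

Early-start (Task 1@1, Task 2@1, Task 3@1, Task 4@1, Task 5@1) gives peak 17: d1:17  d2:12  d3:7  d4:0.
Shift Task 4→2.
Schedule Task 1@1, Task 2@1, Task 3@1, Task 4@2, Task 5@1: d1:12  d2:12  d3:12  d4:0 — peak 12.

12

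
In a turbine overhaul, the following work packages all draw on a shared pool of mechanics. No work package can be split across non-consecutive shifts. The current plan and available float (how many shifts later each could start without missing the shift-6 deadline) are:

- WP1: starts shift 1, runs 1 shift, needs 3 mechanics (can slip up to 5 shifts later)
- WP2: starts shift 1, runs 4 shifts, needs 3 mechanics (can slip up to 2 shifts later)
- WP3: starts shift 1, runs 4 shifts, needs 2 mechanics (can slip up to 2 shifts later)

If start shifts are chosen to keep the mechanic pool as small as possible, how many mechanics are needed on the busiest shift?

Early-start (WP1@1, WP2@1, WP3@1) gives peak 8: s1:8  s2:5  s3:5  s4:5  s5:0  s6:0.
Shift WP2→2.
Schedule WP1@1, WP2@2, WP3@1: s1:5  s2:5  s3:5  s4:5  s5:3  s6:0 — peak 5.

5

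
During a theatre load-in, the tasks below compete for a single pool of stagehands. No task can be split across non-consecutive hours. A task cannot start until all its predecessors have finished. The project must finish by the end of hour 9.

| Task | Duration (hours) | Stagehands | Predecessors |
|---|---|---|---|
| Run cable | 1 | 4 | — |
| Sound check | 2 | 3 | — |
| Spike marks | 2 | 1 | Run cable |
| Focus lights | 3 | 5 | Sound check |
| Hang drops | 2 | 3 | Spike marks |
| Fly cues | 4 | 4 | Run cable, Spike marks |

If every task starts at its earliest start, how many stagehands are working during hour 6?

4

At early start, hour 6 has: Fly cues.
Demand: 4 = 4.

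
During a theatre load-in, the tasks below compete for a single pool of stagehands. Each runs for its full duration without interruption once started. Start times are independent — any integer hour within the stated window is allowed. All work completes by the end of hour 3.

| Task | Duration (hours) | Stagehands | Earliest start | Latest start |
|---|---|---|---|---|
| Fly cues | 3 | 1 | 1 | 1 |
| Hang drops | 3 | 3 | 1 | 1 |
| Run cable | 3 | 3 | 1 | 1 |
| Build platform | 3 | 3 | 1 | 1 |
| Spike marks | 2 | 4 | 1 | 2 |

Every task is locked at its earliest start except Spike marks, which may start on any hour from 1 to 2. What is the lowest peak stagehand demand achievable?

14

Spike marks@1: h1:14  h2:14  h3:10 → peak 14
Spike marks@2: h1:10  h2:14  h3:14 → peak 14
Best is Spike marks@1, peak 14.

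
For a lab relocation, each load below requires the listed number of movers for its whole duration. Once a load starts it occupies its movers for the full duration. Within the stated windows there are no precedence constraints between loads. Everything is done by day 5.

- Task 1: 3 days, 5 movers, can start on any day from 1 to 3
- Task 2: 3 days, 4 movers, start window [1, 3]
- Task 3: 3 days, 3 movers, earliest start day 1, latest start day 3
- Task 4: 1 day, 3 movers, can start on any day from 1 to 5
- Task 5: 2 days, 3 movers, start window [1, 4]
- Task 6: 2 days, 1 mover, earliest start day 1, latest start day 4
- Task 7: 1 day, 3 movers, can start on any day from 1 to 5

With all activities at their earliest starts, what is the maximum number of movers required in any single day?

Early-start schedule: Task 1@1, Task 2@1, Task 3@1, Task 4@1, Task 5@1, Task 6@1, Task 7@1.
Load per day: day 1: 22, day 2: 16, day 3: 12, day 4: 0, day 5: 0.
Peak is 22.

22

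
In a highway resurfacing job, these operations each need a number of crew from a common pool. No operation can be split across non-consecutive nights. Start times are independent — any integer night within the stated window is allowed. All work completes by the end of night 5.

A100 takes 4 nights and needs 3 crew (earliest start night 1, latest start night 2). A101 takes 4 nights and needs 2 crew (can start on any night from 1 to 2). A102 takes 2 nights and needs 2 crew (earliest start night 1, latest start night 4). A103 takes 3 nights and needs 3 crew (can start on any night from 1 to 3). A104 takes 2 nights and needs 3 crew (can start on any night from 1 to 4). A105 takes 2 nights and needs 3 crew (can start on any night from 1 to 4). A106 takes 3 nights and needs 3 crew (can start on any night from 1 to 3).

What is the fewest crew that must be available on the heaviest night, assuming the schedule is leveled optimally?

Early-start (A100@1, A101@1, A102@1, A103@1, A104@1, A105@1, A106@1) gives peak 19: n1:19  n2:19  n3:11  n4:5  n5:0.
Shift A105→4, A106→3.
Schedule A100@1, A101@1, A102@1, A103@1, A104@1, A105@4, A106@3: n1:13  n2:13  n3:11  n4:11  n5:6 — peak 13.

13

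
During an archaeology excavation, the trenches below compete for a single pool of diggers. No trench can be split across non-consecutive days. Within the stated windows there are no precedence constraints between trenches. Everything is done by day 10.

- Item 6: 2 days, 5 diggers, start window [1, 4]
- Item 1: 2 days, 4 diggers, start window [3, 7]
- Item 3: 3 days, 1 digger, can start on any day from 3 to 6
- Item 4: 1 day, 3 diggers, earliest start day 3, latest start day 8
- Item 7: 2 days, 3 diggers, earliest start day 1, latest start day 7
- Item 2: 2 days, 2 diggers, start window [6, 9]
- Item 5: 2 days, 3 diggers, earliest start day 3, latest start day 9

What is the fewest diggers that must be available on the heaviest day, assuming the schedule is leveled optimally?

Early-start (Item 6@1, Item 1@3, Item 3@3, Item 4@3, Item 7@1, Item 2@6, Item 5@3) gives peak 11: d1:8  d2:8  d3:11  d4:8  d5:1  d6:2  d7:2  d8:0  d9:0  d10:0.
Shift Item 4→5, Item 7→6, Item 5→8.
Schedule Item 6@1, Item 1@3, Item 3@3, Item 4@5, Item 7@6, Item 2@6, Item 5@8: d1:5  d2:5  d3:5  d4:5  d5:4  d6:5  d7:5  d8:3  d9:3  d10:0 — peak 5.

5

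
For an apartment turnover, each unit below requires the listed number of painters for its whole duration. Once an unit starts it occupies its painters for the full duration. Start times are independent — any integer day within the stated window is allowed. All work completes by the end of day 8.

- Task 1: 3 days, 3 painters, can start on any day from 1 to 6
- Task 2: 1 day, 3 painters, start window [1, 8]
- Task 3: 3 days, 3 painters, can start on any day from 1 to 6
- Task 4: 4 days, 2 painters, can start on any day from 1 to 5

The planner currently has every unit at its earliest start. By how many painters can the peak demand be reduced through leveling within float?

6

Early-start peak: d1:11  d2:8  d3:8  d4:2  d5:0  d6:0  d7:0  d8:0 ⇒ 11.
Leveled (Task 1@1, Task 2@4, Task 3@5, Task 4@1): d1:5  d2:5  d3:5  d4:5  d5:3  d6:3  d7:3  d8:0 ⇒ 5.
Reduction 11 − 5 = 6.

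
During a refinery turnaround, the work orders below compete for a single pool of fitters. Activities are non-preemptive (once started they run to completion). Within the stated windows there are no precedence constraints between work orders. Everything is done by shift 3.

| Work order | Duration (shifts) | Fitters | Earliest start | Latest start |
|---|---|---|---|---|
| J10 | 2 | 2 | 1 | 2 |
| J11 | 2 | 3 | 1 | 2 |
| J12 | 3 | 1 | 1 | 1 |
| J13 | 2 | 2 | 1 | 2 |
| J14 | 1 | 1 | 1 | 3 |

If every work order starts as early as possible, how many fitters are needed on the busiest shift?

Early-start schedule: J10@1, J11@1, J12@1, J13@1, J14@1.
Load per shift: shift 1: 9, shift 2: 8, shift 3: 1.
Peak is 9.

9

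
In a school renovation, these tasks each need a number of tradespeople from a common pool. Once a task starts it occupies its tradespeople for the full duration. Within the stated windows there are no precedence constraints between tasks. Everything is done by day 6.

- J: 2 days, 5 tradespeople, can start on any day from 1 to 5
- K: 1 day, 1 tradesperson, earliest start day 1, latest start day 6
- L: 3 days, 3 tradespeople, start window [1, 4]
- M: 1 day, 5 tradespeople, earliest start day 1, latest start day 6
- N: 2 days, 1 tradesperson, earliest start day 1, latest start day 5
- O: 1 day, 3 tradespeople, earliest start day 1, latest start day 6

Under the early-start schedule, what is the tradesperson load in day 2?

At early start, day 2 has: J, L, N.
Demand: 5 + 3 + 1 = 9.

9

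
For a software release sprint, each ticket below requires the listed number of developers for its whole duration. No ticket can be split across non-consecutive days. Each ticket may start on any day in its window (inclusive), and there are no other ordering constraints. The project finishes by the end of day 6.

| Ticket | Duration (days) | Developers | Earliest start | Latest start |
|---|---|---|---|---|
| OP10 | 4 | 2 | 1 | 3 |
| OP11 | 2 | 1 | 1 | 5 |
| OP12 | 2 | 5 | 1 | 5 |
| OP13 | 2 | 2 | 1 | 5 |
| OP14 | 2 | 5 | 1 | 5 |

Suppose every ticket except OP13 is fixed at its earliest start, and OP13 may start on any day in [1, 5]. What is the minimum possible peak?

13

OP13@1: d1:15  d2:15  d3:2  d4:2  d5:0  d6:0 → peak 15
OP13@2: d1:13  d2:15  d3:4  d4:2  d5:0  d6:0 → peak 15
OP13@3: d1:13  d2:13  d3:4  d4:4  d5:0  d6:0 → peak 13
OP13@4: d1:13  d2:13  d3:2  d4:4  d5:2  d6:0 → peak 13
OP13@5: d1:13  d2:13  d3:2  d4:2  d5:2  d6:2 → peak 13
Best is OP13@3, peak 13.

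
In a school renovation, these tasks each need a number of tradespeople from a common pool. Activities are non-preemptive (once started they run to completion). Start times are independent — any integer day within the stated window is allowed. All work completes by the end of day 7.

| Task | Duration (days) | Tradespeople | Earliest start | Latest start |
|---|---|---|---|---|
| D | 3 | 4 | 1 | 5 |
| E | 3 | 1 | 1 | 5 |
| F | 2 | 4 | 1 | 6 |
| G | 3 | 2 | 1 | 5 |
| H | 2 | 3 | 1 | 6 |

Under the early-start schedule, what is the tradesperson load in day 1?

At early start, day 1 has: D, E, F, G, H.
Demand: 4 + 1 + 4 + 2 + 3 = 14.

14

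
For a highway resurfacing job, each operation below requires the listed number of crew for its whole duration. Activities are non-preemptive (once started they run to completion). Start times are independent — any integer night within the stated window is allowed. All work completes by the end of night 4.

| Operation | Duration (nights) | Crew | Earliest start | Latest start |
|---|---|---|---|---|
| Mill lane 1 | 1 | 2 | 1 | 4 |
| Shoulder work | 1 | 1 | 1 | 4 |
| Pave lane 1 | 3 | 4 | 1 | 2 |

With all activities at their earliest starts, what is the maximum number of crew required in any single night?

7

Early-start schedule: Mill lane 1@1, Shoulder work@1, Pave lane 1@1.
Load per night: night 1: 7, night 2: 4, night 3: 4, night 4: 0.
Peak is 7.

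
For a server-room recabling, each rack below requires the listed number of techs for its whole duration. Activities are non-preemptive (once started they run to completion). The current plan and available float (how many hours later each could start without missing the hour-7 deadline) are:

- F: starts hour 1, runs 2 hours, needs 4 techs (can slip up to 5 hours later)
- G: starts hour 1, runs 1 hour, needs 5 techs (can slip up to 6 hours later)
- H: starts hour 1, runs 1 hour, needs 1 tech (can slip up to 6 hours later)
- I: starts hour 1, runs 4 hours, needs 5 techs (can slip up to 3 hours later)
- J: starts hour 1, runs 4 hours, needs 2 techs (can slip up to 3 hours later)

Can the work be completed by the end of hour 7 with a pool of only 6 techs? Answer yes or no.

The minimum achievable peak is 7; 6 < 7, so no feasible schedule stays within the cap.

no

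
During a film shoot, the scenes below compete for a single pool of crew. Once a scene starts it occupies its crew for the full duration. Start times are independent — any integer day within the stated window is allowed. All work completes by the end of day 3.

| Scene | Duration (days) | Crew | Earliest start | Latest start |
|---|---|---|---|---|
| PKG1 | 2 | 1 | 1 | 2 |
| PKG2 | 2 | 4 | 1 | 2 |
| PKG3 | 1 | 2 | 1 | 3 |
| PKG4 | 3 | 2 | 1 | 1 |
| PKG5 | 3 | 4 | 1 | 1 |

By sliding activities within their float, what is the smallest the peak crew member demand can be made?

11

Early-start (PKG1@1, PKG2@1, PKG3@1, PKG4@1, PKG5@1) gives peak 13: d1:13  d2:11  d3:6.
Shift PKG3→3.
Schedule PKG1@1, PKG2@1, PKG3@3, PKG4@1, PKG5@1: d1:11  d2:11  d3:8 — peak 11.
No arrangement of the 12 feasible schedules does better.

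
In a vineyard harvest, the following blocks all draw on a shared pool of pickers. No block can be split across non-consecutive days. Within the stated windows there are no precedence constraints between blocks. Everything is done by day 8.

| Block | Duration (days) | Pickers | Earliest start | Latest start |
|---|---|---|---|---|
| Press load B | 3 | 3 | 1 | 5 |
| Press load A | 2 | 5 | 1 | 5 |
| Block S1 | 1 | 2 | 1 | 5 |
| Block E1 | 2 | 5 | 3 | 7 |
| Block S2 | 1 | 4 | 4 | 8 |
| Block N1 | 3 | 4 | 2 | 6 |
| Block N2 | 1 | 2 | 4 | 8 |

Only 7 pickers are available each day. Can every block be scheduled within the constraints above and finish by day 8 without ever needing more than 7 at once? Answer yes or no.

yes

Schedule Press load B@3, Press load A@1, Block S1@1, Block E1@6, Block S2@8, Block N1@3, Block N2@6: d1:7  d2:5  d3:7  d4:7  d5:7  d6:7  d7:5  d8:4 — peak 7 ≤ 7.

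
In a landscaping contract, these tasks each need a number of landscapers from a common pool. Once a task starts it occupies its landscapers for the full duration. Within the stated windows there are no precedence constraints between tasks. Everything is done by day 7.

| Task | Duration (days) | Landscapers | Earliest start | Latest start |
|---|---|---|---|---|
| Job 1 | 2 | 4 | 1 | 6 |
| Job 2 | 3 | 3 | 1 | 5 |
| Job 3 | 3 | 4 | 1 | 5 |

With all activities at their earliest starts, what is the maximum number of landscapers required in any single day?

11

Early-start schedule: Job 1@1, Job 2@1, Job 3@1.
Load per day: day 1: 11, day 2: 11, day 3: 7, day 4: 0, day 5: 0, day 6: 0, day 7: 0.
Peak is 11.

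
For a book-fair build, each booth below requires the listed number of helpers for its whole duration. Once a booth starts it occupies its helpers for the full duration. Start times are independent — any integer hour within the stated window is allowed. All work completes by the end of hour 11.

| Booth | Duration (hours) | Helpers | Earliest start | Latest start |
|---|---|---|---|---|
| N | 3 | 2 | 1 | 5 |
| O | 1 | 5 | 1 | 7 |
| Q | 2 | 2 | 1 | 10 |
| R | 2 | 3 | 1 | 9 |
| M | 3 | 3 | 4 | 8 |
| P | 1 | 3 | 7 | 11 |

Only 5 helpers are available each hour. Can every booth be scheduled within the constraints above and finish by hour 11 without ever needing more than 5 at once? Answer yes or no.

yes

Schedule N@1, O@4, Q@1, R@5, M@7, P@10: h1:4  h2:4  h3:2  h4:5  h5:3  h6:3  h7:3  h8:3  h9:3  h10:3  h11:0 — peak 5 ≤ 5.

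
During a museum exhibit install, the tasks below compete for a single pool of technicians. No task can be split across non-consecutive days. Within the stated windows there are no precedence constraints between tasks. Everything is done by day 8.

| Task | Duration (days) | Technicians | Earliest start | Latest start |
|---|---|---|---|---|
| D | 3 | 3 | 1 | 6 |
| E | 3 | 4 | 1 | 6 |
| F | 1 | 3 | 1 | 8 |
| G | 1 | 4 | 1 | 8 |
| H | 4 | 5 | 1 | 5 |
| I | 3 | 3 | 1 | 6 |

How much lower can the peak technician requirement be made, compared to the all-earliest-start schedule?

Early-start peak: d1:22  d2:15  d3:15  d4:5  d5:0  d6:0  d7:0  d8:0 ⇒ 22.
Leveled (D@1, E@1, F@4, G@4, H@5, I@5): d1:7  d2:7  d3:7  d4:7  d5:8  d6:8  d7:8  d8:5 ⇒ 8.
Reduction 22 − 8 = 14.

14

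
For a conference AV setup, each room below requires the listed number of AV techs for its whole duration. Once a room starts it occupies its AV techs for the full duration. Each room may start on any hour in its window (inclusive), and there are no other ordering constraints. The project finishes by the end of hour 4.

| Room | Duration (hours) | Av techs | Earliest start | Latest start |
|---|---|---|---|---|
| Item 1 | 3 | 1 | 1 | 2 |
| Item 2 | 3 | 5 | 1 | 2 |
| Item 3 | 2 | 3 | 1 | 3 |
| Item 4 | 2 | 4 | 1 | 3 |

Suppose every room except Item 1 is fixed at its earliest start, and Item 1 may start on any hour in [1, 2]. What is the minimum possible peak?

13

Item 1@1: h1:13  h2:13  h3:6  h4:0 → peak 13
Item 1@2: h1:12  h2:13  h3:6  h4:1 → peak 13
Best is Item 1@1, peak 13.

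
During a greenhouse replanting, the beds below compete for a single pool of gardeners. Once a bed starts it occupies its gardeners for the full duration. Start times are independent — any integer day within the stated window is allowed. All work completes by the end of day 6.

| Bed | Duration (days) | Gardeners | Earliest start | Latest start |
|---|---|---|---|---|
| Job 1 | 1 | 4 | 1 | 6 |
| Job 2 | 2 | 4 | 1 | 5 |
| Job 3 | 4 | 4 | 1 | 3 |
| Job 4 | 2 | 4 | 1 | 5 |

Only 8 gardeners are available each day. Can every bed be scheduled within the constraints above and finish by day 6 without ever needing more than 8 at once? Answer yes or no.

Schedule Job 1@1, Job 2@1, Job 3@2, Job 4@3: d1:8  d2:8  d3:8  d4:8  d5:4  d6:0 — peak 8 ≤ 8.

yes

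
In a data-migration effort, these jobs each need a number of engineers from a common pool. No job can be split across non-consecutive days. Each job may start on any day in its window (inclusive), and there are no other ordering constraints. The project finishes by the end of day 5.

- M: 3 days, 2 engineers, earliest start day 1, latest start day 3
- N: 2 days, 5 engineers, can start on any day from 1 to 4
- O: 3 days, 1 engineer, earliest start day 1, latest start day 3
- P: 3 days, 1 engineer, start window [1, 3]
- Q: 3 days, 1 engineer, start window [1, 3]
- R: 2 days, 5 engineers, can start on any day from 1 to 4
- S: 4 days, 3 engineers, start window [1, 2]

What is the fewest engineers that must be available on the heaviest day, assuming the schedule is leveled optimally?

Early-start (M@1, N@1, O@1, P@1, Q@1, R@1, S@1) gives peak 18: d1:18  d2:18  d3:8  d4:3  d5:0.
Shift P→3, Q→3, R→4.
Schedule M@1, N@1, O@1, P@3, Q@3, R@4, S@1: d1:11  d2:11  d3:8  d4:10  d5:7 — peak 11.

11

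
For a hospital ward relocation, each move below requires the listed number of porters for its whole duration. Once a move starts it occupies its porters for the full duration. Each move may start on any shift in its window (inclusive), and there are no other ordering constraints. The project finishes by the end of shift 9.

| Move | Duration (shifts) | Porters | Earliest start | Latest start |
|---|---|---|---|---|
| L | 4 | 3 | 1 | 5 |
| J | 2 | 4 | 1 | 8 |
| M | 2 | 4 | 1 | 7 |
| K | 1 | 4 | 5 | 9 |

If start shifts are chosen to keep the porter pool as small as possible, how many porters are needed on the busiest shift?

4

Early-start (L@1, J@1, M@1, K@5) gives peak 11: s1:11  s2:11  s3:3  s4:3  s5:4  s6:0  s7:0  s8:0  s9:0.
Shift J→5, M→7, K→9.
Schedule L@1, J@5, M@7, K@9: s1:3  s2:3  s3:3  s4:3  s5:4  s6:4  s7:4  s8:4  s9:4 — peak 4.
Total porter-shifts = 32 over 9 shifts ⇒ peak ≥ ⌈32/9⌉ = 4, so 4 is optimal.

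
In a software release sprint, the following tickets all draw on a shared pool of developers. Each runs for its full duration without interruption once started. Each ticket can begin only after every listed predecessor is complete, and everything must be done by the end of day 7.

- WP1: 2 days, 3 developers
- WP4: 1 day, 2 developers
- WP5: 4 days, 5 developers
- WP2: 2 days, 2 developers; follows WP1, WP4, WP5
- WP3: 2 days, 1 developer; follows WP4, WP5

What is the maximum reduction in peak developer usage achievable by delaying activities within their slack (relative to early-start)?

2

Early-start peak: d1:10  d2:8  d3:5  d4:5  d5:3  d6:3  d7:0 ⇒ 10.
Leveled (WP1@1, WP4@1, WP5@2, WP2@6, WP3@6): d1:5  d2:8  d3:5  d4:5  d5:5  d6:3  d7:3 ⇒ 8.
Reduction 10 − 8 = 2.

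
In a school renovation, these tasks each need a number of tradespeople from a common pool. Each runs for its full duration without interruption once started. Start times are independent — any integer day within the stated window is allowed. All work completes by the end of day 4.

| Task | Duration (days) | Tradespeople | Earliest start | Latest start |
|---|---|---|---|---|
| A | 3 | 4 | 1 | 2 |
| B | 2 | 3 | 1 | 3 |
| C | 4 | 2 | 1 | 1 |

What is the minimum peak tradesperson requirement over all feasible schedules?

9

Schedule A@1, B@1, C@1: d1:9  d2:9  d3:6  d4:2 — peak 9.
No arrangement of the 6 feasible schedules does better.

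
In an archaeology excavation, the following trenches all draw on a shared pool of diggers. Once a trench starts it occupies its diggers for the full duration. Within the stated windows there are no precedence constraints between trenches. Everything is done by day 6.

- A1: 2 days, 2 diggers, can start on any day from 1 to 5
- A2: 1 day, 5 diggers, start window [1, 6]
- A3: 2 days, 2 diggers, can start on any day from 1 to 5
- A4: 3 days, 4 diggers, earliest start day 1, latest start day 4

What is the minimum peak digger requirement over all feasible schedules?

Early-start (A1@1, A2@1, A3@1, A4@1) gives peak 13: d1:13  d2:8  d3:4  d4:0  d5:0  d6:0.
Shift A2→3, A4→4.
Schedule A1@1, A2@3, A3@1, A4@4: d1:4  d2:4  d3:5  d4:4  d5:4  d6:4 — peak 5.
Total digger-days = 25 over 6 days ⇒ peak ≥ ⌈25/6⌉ = 5, so 5 is optimal.

5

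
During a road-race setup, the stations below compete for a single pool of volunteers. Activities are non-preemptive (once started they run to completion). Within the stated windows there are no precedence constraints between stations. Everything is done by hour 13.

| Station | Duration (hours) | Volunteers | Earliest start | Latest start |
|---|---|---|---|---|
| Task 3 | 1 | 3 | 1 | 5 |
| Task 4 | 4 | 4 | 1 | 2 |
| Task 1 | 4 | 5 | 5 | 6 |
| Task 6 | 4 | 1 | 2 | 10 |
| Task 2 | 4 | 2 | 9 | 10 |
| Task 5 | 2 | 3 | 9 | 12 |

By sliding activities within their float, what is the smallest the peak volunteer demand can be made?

5

Early-start (Task 3@1, Task 4@1, Task 1@5, Task 6@2, Task 2@9, Task 5@9) gives peak 7: h1:7  h2:5  h3:5  h4:5  h5:6  h6:5  h7:5  h8:5  h9:5  h10:5  h11:2  h12:2  h13:0.
Shift Task 4→2, Task 1→6, Task 2→10, Task 5→10.
Schedule Task 3@1, Task 4@2, Task 1@6, Task 6@2, Task 2@10, Task 5@10: h1:3  h2:5  h3:5  h4:5  h5:5  h6:5  h7:5  h8:5  h9:5  h10:5  h11:5  h12:2  h13:2 — peak 5.
Total volunteer-hours = 57 over 13 hours ⇒ peak ≥ ⌈57/13⌉ = 5, so 5 is optimal.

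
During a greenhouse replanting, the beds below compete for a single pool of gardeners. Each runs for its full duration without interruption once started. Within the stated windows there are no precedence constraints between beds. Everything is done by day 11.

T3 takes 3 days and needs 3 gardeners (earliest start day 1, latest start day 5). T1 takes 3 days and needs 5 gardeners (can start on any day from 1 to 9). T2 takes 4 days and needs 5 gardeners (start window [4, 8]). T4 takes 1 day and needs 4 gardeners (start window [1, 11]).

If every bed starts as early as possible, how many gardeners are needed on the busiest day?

Early-start schedule: T3@1, T1@1, T2@4, T4@1.
Load per day: day 1: 12, day 2: 8, day 3: 8, day 4: 5, day 5: 5, day 6: 5, day 7: 5, day 8: 0, day 9: 0, day 10: 0, day 11: 0.
Peak is 12.

12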